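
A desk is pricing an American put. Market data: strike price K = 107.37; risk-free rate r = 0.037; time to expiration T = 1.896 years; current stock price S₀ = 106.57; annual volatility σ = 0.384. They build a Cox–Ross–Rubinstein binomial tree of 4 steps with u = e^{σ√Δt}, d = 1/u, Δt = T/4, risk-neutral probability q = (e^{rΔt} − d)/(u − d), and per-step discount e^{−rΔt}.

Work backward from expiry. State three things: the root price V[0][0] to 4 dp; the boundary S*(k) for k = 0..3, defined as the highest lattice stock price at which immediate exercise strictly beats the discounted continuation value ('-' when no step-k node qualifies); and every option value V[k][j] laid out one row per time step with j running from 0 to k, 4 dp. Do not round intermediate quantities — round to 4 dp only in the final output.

price = 18.7759
boundary = - - 62.8061 81.8123
tree:
18.7759
29.5549 7.2021
44.5639 13.5686 0.2191
59.1547 25.5577 0.4187 0.0000
70.3558 44.5639 0.8000 0.0000 0.0000

Δt=0.47400  u=1.30262  d=0.76769  q=0.46736  discount=0.98261
step 4 (expiry): payoffs max(K−S,0) = 70.3558 44.5639 0.8000 0.0000 0.0000
step 3: (k=3,j=0): S=48.2153, (K−S)⁺=59.1547, hold=57.2880 ⇒ V=59.1547 exercise | (k=3,j=1): S=81.8123, (K−S)⁺=25.5577, hold=23.6911 ⇒ V=25.5577 exercise | (k=3,j=2): S=138.8199, (K−S)⁺=0.0000, hold=0.4187 ⇒ V=0.4187 continue | (k=3,j=3): S=235.5509, (K−S)⁺=0.0000, hold=0.0000 ⇒ V=0.0000 continue  boundary S*=81.8123
step 2: (k=2,j=0): S=62.8061, (K−S)⁺=44.5639, hold=42.6973 ⇒ V=44.5639 exercise | (k=2,j=1): S=106.5700, (K−S)⁺=0.8000, hold=13.5686 ⇒ V=13.5686 continue | (k=2,j=2): S=180.8290, (K−S)⁺=0.0000, hold=0.2191 ⇒ V=0.2191 continue  boundary S*=62.8061
step 1: (k=1,j=0): S=81.8123, (K−S)⁺=25.5577, hold=29.5549 ⇒ V=29.5549 continue | (k=1,j=1): S=138.8199, (K−S)⁺=0.0000, hold=7.2021 ⇒ V=7.2021 continue  boundary S*=-
step 0: (k=0,j=0): S=106.5700, (K−S)⁺=0.8000, hold=18.7759 ⇒ V=18.7759 continue  boundary S*=-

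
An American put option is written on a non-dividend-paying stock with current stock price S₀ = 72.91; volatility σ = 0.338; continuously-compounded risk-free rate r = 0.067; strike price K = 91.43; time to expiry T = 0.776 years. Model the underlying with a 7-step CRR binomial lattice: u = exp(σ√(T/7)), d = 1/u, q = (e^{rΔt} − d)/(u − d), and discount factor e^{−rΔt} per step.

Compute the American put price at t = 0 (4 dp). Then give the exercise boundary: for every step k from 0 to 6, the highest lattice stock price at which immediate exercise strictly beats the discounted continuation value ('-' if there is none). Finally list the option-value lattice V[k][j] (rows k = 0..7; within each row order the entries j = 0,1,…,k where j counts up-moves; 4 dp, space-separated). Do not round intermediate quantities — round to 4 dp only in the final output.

Δt=0.11086, u=1.11911, d=0.89356, q=0.50495, disc=e^(-rΔt)=0.99260
k=7 terminal: V=max(K-S,0) → 58.2661 49.8950 39.4108 26.2803 9.8354 0.0000 0.0000 0.0000
k=6: j=0 S=37.1142 intr=54.3158 cont=53.6393 V=54.3158[EX]; j=1 S=46.4824 intr=44.9476 cont=44.2710 V=44.9476[EX]; j=2 S=58.2154 intr=33.2146 cont=32.5380 V=33.2146[EX]; j=3 S=72.9100 intr=18.5200 cont=17.8434 V=18.5200[EX]; j=4 S=91.3138 intr=0.1162 cont=4.8330 V=4.8330[hold]; j=5 S=114.3629 intr=0.0000 cont=0.0000 V=0.0000[hold]; j=6 S=143.2302 intr=0.0000 cont=0.0000 V=0.0000[hold]  S*(6)=72.9100
k=5: j=0 S=41.5350 intr=49.8950 cont=49.2184 V=49.8950[EX]; j=1 S=52.0192 intr=39.4108 cont=38.7343 V=39.4108[EX]; j=2 S=65.1497 intr=26.2803 cont=25.6037 V=26.2803[EX]; j=3 S=81.5946 intr=9.8354 cont=11.5229 V=11.5229[hold]; j=4 S=102.1906 intr=0.0000 cont=2.3749 V=2.3749[hold]; j=5 S=127.9852 intr=0.0000 cont=0.0000 V=0.0000[hold]  S*(5)=65.1497
k=4: j=0 S=46.4824 intr=44.9476 cont=44.2710 V=44.9476[EX]; j=1 S=58.2154 intr=33.2146 cont=32.5380 V=33.2146[EX]; j=2 S=72.9100 intr=18.5200 cont=18.6892 V=18.6892[hold]; j=3 S=91.3138 intr=0.1162 cont=6.8525 V=6.8525[hold]; j=4 S=114.3629 intr=0.0000 cont=1.1670 V=1.1670[hold]  S*(4)=58.2154
k=3: j=0 S=52.0192 intr=39.4108 cont=38.7343 V=39.4108[EX]; j=1 S=65.1497 intr=26.2803 cont=25.6885 V=26.2803[EX]; j=2 S=81.5946 intr=9.8354 cont=12.6182 V=12.6182[hold]; j=3 S=102.1906 intr=0.0000 cont=3.9522 V=3.9522[hold]  S*(3)=65.1497
k=2: j=0 S=58.2154 intr=33.2146 cont=32.5380 V=33.2146[EX]; j=1 S=72.9100 intr=18.5200 cont=19.2382 V=19.2382[hold]; j=2 S=91.3138 intr=0.1162 cont=8.1813 V=8.1813[hold]  S*(2)=58.2154
k=1: j=0 S=65.1497 intr=26.2803 cont=25.9637 V=26.2803[EX]; j=1 S=81.5946 intr=9.8354 cont=13.5540 V=13.5540[hold]  S*(1)=65.1497
k=0: j=0 S=72.9100 intr=18.5200 cont=19.7073 V=19.7073[hold]  S*(0)=-

price = 19.7073
boundary = - 65.1497 58.2154 65.1497 58.2154 65.1497 72.9100
tree:
19.7073
26.2803 13.5540
33.2146 19.2382 8.1813
39.4108 26.2803 12.6182 3.9522
44.9476 33.2146 18.6892 6.8525 1.1670
49.8950 39.4108 26.2803 11.5229 2.3749 0.0000
54.3158 44.9476 33.2146 18.5200 4.8330 0.0000 0.0000
58.2661 49.8950 39.4108 26.2803 9.8354 0.0000 0.0000 0.0000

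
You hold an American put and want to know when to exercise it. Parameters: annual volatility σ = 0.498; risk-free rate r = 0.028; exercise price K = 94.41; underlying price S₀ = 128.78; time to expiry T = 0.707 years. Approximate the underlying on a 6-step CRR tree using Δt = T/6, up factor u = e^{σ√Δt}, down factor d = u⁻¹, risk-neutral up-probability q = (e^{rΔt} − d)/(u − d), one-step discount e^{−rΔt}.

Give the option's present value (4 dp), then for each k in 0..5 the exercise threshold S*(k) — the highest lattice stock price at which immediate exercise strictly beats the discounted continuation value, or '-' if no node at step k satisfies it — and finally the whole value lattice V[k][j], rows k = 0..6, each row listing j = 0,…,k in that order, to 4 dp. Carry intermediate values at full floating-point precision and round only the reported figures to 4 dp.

price = 5.4126
boundary = - - - - 64.9953 77.1123
tree:
5.4126
8.6015 1.8112
13.3825 3.2054 0.2327
20.2404 5.6497 0.4381 0.0000
29.4147 9.9121 0.8246 0.0000 0.0000
39.6277 17.2977 1.5522 0.0000 0.0000 0.0000
48.2359 29.4147 2.9218 0.0000 0.0000 0.0000 0.0000

params: Δt=0.11783 u=1.18643 d=0.84287 q=0.46699 e^(-rΔt)=0.99671
t_6 payoffs: 48.2359 29.4147 2.9218 0.0000 0.0000 0.0000 0.0000
t_5: node(5,0) S=54.7823 payoff=39.6277 vs cont=39.3167 → 39.6277 [stop]  node(5,1) S=77.1123 payoff=17.2977 vs cont=16.9868 → 17.2977 [stop]  node(5,2) S=108.5442 payoff=0.0000 vs cont=1.5522 → 1.5522 [wait]  node(5,3) S=152.7883 payoff=0.0000 vs cont=0.0000 → 0.0000 [wait]  node(5,4) S=215.0668 payoff=0.0000 vs cont=0.0000 → 0.0000 [wait]  node(5,5) S=302.7309 payoff=0.0000 vs cont=0.0000 → 0.0000 [wait]  ⇒ S*(5)=77.1123
t_4: node(4,0) S=64.9953 payoff=29.4147 vs cont=29.1038 → 29.4147 [stop]  node(4,1) S=91.4882 payoff=2.9218 vs cont=9.9121 → 9.9121 [wait]  node(4,2) S=128.7800 payoff=0.0000 vs cont=0.8246 → 0.8246 [wait]  node(4,3) S=181.2724 payoff=0.0000 vs cont=0.0000 → 0.0000 [wait]  node(4,4) S=255.1615 payoff=0.0000 vs cont=0.0000 → 0.0000 [wait]  ⇒ S*(4)=64.9953
t_3: node(3,0) S=77.1123 payoff=17.2977 vs cont=20.2404 → 20.2404 [wait]  node(3,1) S=108.5442 payoff=0.0000 vs cont=5.6497 → 5.6497 [wait]  node(3,2) S=152.7883 payoff=0.0000 vs cont=0.4381 → 0.4381 [wait]  node(3,3) S=215.0668 payoff=0.0000 vs cont=0.0000 → 0.0000 [wait]  ⇒ S*(3)=-
t_2: node(2,0) S=91.4882 payoff=2.9218 vs cont=13.3825 → 13.3825 [wait]  node(2,1) S=128.7800 payoff=0.0000 vs cont=3.2054 → 3.2054 [wait]  node(2,2) S=181.2724 payoff=0.0000 vs cont=0.2327 → 0.2327 [wait]  ⇒ S*(2)=-
t_1: node(1,0) S=108.5442 payoff=0.0000 vs cont=8.6015 → 8.6015 [wait]  node(1,1) S=152.7883 payoff=0.0000 vs cont=1.8112 → 1.8112 [wait]  ⇒ S*(1)=-
t_0: node(0,0) S=128.7800 payoff=0.0000 vs cont=5.4126 → 5.4126 [wait]  ⇒ S*(0)=-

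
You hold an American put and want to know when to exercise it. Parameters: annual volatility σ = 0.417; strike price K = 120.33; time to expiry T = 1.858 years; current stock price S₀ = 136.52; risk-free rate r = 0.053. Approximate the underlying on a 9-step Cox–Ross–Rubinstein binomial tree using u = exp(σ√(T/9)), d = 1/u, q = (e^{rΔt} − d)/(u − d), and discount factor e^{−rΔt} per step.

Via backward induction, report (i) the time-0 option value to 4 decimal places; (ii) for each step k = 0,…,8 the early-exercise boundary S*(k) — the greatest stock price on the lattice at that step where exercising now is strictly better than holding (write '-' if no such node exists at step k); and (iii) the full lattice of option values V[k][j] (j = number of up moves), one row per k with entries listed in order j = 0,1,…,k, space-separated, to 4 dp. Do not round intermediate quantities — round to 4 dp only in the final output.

price = 16.9783
boundary = - - - - 63.9816 77.3287 63.9816 77.3287 93.4600
tree:
16.9783
23.9515 9.8610
32.8856 14.8831 4.6811
43.7872 21.9039 7.6669 1.5745
56.3484 31.2682 12.3256 2.8280 0.2613
67.3917 43.0013 19.3545 5.0422 0.5096 0.0000
76.5289 56.3484 29.4691 8.9107 0.9939 0.0000 0.0000
84.0891 67.3917 43.0013 15.5780 1.9384 0.0000 0.0000 0.0000
90.3443 76.5289 56.3484 26.8700 3.7806 0.0000 0.0000 0.0000 0.0000
95.5199 84.0891 67.3917 43.0013 7.3736 0.0000 0.0000 0.0000 0.0000 0.0000

Δt=0.20644  u=1.20861  d=0.82740  q=0.48163  discount=0.98912
step 9 (expiry): payoffs max(K−S,0) = 95.5199 84.0891 67.3917 43.0013 7.3736 0.0000 0.0000 0.0000 0.0000 0.0000
step 8: (k=8,j=0): S=29.9857, (K−S)⁺=90.3443, hold=89.0349 ⇒ V=90.3443 exercise | (k=8,j=1): S=43.8011, (K−S)⁺=76.5289, hold=75.2195 ⇒ V=76.5289 exercise | (k=8,j=2): S=63.9816, (K−S)⁺=56.3484, hold=55.0389 ⇒ V=56.3484 exercise | (k=8,j=3): S=93.4600, (K−S)⁺=26.8700, hold=25.5606 ⇒ V=26.8700 exercise | (k=8,j=4): S=136.5200, (K−S)⁺=0.0000, hold=3.7806 ⇒ V=3.7806 continue | (k=8,j=5): S=199.4191, (K−S)⁺=0.0000, hold=0.0000 ⇒ V=0.0000 continue | (k=8,j=6): S=291.2978, (K−S)⁺=0.0000, hold=0.0000 ⇒ V=0.0000 continue | (k=8,j=7): S=425.5080, (K−S)⁺=0.0000, hold=0.0000 ⇒ V=0.0000 continue | (k=8,j=8): S=621.5531, (K−S)⁺=0.0000, hold=0.0000 ⇒ V=0.0000 continue  boundary S*=93.4600
step 7: (k=7,j=0): S=36.2409, (K−S)⁺=84.0891, hold=82.7796 ⇒ V=84.0891 exercise | (k=7,j=1): S=52.9383, (K−S)⁺=67.3917, hold=66.0823 ⇒ V=67.3917 exercise | (k=7,j=2): S=77.3287, (K−S)⁺=43.0013, hold=41.6919 ⇒ V=43.0013 exercise | (k=7,j=3): S=112.9564, (K−S)⁺=7.3736, hold=15.5780 ⇒ V=15.5780 continue | (k=7,j=4): S=164.9991, (K−S)⁺=0.0000, hold=1.9384 ⇒ V=1.9384 continue | (k=7,j=5): S=241.0194, (K−S)⁺=0.0000, hold=0.0000 ⇒ V=0.0000 continue | (k=7,j=6): S=352.0647, (K−S)⁺=0.0000, hold=0.0000 ⇒ V=0.0000 continue | (k=7,j=7): S=514.2721, (K−S)⁺=0.0000, hold=0.0000 ⇒ V=0.0000 continue  boundary S*=77.3287
step 6: (k=6,j=0): S=43.8011, (K−S)⁺=76.5289, hold=75.2195 ⇒ V=76.5289 exercise | (k=6,j=1): S=63.9816, (K−S)⁺=56.3484, hold=55.0389 ⇒ V=56.3484 exercise | (k=6,j=2): S=93.4600, (K−S)⁺=26.8700, hold=29.4691 ⇒ V=29.4691 continue | (k=6,j=3): S=136.5200, (K−S)⁺=0.0000, hold=8.9107 ⇒ V=8.9107 continue | (k=6,j=4): S=199.4191, (K−S)⁺=0.0000, hold=0.9939 ⇒ V=0.9939 continue | (k=6,j=5): S=291.2978, (K−S)⁺=0.0000, hold=0.0000 ⇒ V=0.0000 continue | (k=6,j=6): S=425.5080, (K−S)⁺=0.0000, hold=0.0000 ⇒ V=0.0000 continue  boundary S*=63.9816
step 5: (k=5,j=0): S=52.9383, (K−S)⁺=67.3917, hold=66.0823 ⇒ V=67.3917 exercise | (k=5,j=1): S=77.3287, (K−S)⁺=43.0013, hold=42.9301 ⇒ V=43.0013 exercise | (k=5,j=2): S=112.9564, (K−S)⁺=7.3736, hold=19.3545 ⇒ V=19.3545 continue | (k=5,j=3): S=164.9991, (K−S)⁺=0.0000, hold=5.0422 ⇒ V=5.0422 continue | (k=5,j=4): S=241.0194, (K−S)⁺=0.0000, hold=0.5096 ⇒ V=0.5096 continue | (k=5,j=5): S=352.0647, (K−S)⁺=0.0000, hold=0.0000 ⇒ V=0.0000 continue  boundary S*=77.3287
step 4: (k=4,j=0): S=63.9816, (K−S)⁺=56.3484, hold=55.0389 ⇒ V=56.3484 exercise | (k=4,j=1): S=93.4600, (K−S)⁺=26.8700, hold=31.2682 ⇒ V=31.2682 continue | (k=4,j=2): S=136.5200, (K−S)⁺=0.0000, hold=12.3256 ⇒ V=12.3256 continue | (k=4,j=3): S=199.4191, (K−S)⁺=0.0000, hold=2.8280 ⇒ V=2.8280 continue | (k=4,j=4): S=291.2978, (K−S)⁺=0.0000, hold=0.2613 ⇒ V=0.2613 continue  boundary S*=63.9816
step 3: (k=3,j=0): S=77.3287, (K−S)⁺=43.0013, hold=43.7872 ⇒ V=43.7872 continue | (k=3,j=1): S=112.9564, (K−S)⁺=7.3736, hold=21.9039 ⇒ V=21.9039 continue | (k=3,j=2): S=164.9991, (K−S)⁺=0.0000, hold=7.6669 ⇒ V=7.6669 continue | (k=3,j=3): S=241.0194, (K−S)⁺=0.0000, hold=1.5745 ⇒ V=1.5745 continue  boundary S*=-
step 2: (k=2,j=0): S=93.4600, (K−S)⁺=26.8700, hold=32.8856 ⇒ V=32.8856 continue | (k=2,j=1): S=136.5200, (K−S)⁺=0.0000, hold=14.8831 ⇒ V=14.8831 continue | (k=2,j=2): S=199.4191, (K−S)⁺=0.0000, hold=4.6811 ⇒ V=4.6811 continue  boundary S*=-
step 1: (k=1,j=0): S=112.9564, (K−S)⁺=7.3736, hold=23.9515 ⇒ V=23.9515 continue | (k=1,j=1): S=164.9991, (K−S)⁺=0.0000, hold=9.8610 ⇒ V=9.8610 continue  boundary S*=-
step 0: (k=0,j=0): S=136.5200, (K−S)⁺=0.0000, hold=16.9783 ⇒ V=16.9783 continue  boundary S*=-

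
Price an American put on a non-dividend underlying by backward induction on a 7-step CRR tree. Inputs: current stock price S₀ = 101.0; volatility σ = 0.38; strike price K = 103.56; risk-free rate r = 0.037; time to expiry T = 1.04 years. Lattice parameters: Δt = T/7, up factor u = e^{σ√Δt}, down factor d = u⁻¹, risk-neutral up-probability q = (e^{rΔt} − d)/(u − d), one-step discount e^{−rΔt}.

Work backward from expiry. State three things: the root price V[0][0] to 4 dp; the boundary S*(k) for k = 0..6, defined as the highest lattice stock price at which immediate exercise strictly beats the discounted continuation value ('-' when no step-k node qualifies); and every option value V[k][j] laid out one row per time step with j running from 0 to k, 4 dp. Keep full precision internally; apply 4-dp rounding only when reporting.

price = 15.6574
boundary = - - - 65.0859 56.2180 65.0859 75.3526
tree:
15.6574
21.8837 9.1504
29.5781 13.8714 4.1854
38.4741 20.3633 7.0586 1.1478
47.3420 28.7115 11.6314 2.2289 0.0000
55.0016 38.4741 18.5563 4.3282 0.0000 0.0000
61.6177 47.3420 28.2074 8.4048 0.0000 0.0000 0.0000
67.3323 55.0016 38.4741 16.3212 0.0000 0.0000 0.0000 0.0000

Δt=0.14857, u=1.15774, d=0.86375, q=0.48220, disc=e^(-rΔt)=0.99452
k=7 terminal: V=max(K-S,0) → 67.3323 55.0016 38.4741 16.3212 0.0000 0.0000 0.0000 0.0000
k=6: j=0 S=41.9423 intr=61.6177 cont=61.0500 V=61.6177[EX]; j=1 S=56.2180 intr=47.3420 cont=46.7743 V=47.3420[EX]; j=2 S=75.3526 intr=28.2074 cont=27.6397 V=28.2074[EX]; j=3 S=101.0000 intr=2.5600 cont=8.4048 V=8.4048[hold]; j=4 S=135.3768 intr=0.0000 cont=0.0000 V=0.0000[hold]; j=5 S=181.4543 intr=0.0000 cont=0.0000 V=0.0000[hold]; j=6 S=243.2150 intr=0.0000 cont=0.0000 V=0.0000[hold]  S*(6)=75.3526
k=5: j=0 S=48.5584 intr=55.0016 cont=54.4339 V=55.0016[EX]; j=1 S=65.0859 intr=38.4741 cont=37.9064 V=38.4741[EX]; j=2 S=87.2388 intr=16.3212 cont=18.5563 V=18.5563[hold]; j=3 S=116.9319 intr=0.0000 cont=4.3282 V=4.3282[hold]; j=4 S=156.7313 intr=0.0000 cont=0.0000 V=0.0000[hold]; j=5 S=210.0771 intr=0.0000 cont=0.0000 V=0.0000[hold]  S*(5)=65.0859
k=4: j=0 S=56.2180 intr=47.3420 cont=46.7743 V=47.3420[EX]; j=1 S=75.3526 intr=28.2074 cont=28.7115 V=28.7115[hold]; j=2 S=101.0000 intr=2.5600 cont=11.6314 V=11.6314[hold]; j=3 S=135.3768 intr=0.0000 cont=2.2289 V=2.2289[hold]; j=4 S=181.4543 intr=0.0000 cont=0.0000 V=0.0000[hold]  S*(4)=56.2180
k=3: j=0 S=65.0859 intr=38.4741 cont=38.1482 V=38.4741[EX]; j=1 S=87.2388 intr=16.3212 cont=20.3633 V=20.3633[hold]; j=2 S=116.9319 intr=0.0000 cont=7.0586 V=7.0586[hold]; j=3 S=156.7313 intr=0.0000 cont=1.1478 V=1.1478[hold]  S*(3)=65.0859
k=2: j=0 S=75.3526 intr=28.2074 cont=29.5781 V=29.5781[hold]; j=1 S=101.0000 intr=2.5600 cont=13.8714 V=13.8714[hold]; j=2 S=135.3768 intr=0.0000 cont=4.1854 V=4.1854[hold]  S*(2)=-
k=1: j=0 S=87.2388 intr=16.3212 cont=21.8837 V=21.8837[hold]; j=1 S=116.9319 intr=0.0000 cont=9.1504 V=9.1504[hold]  S*(1)=-
k=0: j=0 S=101.0000 intr=2.5600 cont=15.6574 V=15.6574[hold]  S*(0)=-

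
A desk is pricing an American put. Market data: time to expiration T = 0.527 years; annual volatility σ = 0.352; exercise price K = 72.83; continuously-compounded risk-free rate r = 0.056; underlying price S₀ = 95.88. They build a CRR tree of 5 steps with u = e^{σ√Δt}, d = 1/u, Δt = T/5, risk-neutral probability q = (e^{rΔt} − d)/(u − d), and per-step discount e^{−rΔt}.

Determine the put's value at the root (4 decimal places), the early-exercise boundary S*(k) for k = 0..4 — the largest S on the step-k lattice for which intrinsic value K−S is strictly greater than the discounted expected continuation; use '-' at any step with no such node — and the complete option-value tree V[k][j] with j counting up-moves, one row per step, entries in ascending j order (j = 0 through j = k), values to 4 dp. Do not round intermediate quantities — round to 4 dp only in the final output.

params: Δt=0.10540 u=1.12106 d=0.89201 q=0.49731 e^(-rΔt)=0.99411
t_5 payoffs: 18.6828 4.7786 0.0000 0.0000 0.0000 0.0000
t_4: node(4,0) S=60.7025 payoff=12.1275 vs cont=11.6989 → 12.1275 [stop]  node(4,1) S=76.2900 payoff=0.0000 vs cont=2.3880 → 2.3880 [wait]  node(4,2) S=95.8800 payoff=0.0000 vs cont=0.0000 → 0.0000 [wait]  node(4,3) S=120.5005 payoff=0.0000 vs cont=0.0000 → 0.0000 [wait]  node(4,4) S=151.4431 payoff=0.0000 vs cont=0.0000 → 0.0000 [wait]  ⇒ S*(4)=60.7025
t_3: node(3,0) S=68.0514 payoff=4.7786 vs cont=7.2411 → 7.2411 [wait]  node(3,1) S=85.5259 payoff=0.0000 vs cont=1.1934 → 1.1934 [wait]  node(3,2) S=107.4876 payoff=0.0000 vs cont=0.0000 → 0.0000 [wait]  node(3,3) S=135.0887 payoff=0.0000 vs cont=0.0000 → 0.0000 [wait]  ⇒ S*(3)=-
t_2: node(2,0) S=76.2900 payoff=0.0000 vs cont=4.2086 → 4.2086 [wait]  node(2,1) S=95.8800 payoff=0.0000 vs cont=0.5964 → 0.5964 [wait]  node(2,2) S=120.5005 payoff=0.0000 vs cont=0.0000 → 0.0000 [wait]  ⇒ S*(2)=-
t_1: node(1,0) S=85.5259 payoff=0.0000 vs cont=2.3980 → 2.3980 [wait]  node(1,1) S=107.4876 payoff=0.0000 vs cont=0.2980 → 0.2980 [wait]  ⇒ S*(1)=-
t_0: node(0,0) S=95.8800 payoff=0.0000 vs cont=1.3457 → 1.3457 [wait]  ⇒ S*(0)=-

price = 1.3457
boundary = - - - - 60.7025
tree:
1.3457
2.3980 0.2980
4.2086 0.5964 0.0000
7.2411 1.1934 0.0000 0.0000
12.1275 2.3880 0.0000 0.0000 0.0000
18.6828 4.7786 0.0000 0.0000 0.0000 0.0000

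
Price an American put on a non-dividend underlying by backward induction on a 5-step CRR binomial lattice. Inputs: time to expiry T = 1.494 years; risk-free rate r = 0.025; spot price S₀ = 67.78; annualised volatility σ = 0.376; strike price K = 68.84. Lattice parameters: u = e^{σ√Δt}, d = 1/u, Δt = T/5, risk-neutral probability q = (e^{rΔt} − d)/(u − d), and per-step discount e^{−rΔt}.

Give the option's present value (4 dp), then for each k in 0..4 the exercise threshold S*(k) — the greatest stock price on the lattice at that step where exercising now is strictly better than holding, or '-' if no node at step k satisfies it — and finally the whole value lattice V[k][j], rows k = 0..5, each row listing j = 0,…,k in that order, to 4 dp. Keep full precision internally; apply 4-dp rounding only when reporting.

price = 12.3078
boundary = - - - 36.5863 44.9344
tree:
12.3078
17.6963 6.3532
24.4796 10.2356 2.0225
32.2537 15.9968 3.8223 0.0000
39.0509 23.9056 7.2239 0.0000 0.0000
44.5853 32.2537 13.6525 0.0000 0.0000 0.0000

Δt=0.29880, u=1.22818, d=0.81421, q=0.46691, disc=e^(-rΔt)=0.99256
k=5 terminal: V=max(K-S,0) → 44.5853 32.2537 13.6525 0.0000 0.0000 0.0000
k=4: j=0 S=29.7891 intr=39.0509 cont=38.5386 V=39.0509[EX]; j=1 S=44.9344 intr=23.9056 cont=23.3932 V=23.9056[EX]; j=2 S=67.7800 intr=1.0600 cont=7.2239 V=7.2239[hold]; j=3 S=102.2407 intr=0.0000 cont=0.0000 V=0.0000[hold]; j=4 S=154.2219 intr=0.0000 cont=0.0000 V=0.0000[hold]  S*(4)=44.9344
k=3: j=0 S=36.5863 intr=32.2537 cont=31.7414 V=32.2537[EX]; j=1 S=55.1875 intr=13.6525 cont=15.9968 V=15.9968[hold]; j=2 S=83.2459 intr=0.0000 cont=3.8223 V=3.8223[hold]; j=3 S=125.5697 intr=0.0000 cont=0.0000 V=0.0000[hold]  S*(3)=36.5863
k=2: j=0 S=44.9344 intr=23.9056 cont=24.4796 V=24.4796[hold]; j=1 S=67.7800 intr=1.0600 cont=10.2356 V=10.2356[hold]; j=2 S=102.2407 intr=0.0000 cont=2.0225 V=2.0225[hold]  S*(2)=-
k=1: j=0 S=55.1875 intr=13.6525 cont=17.6963 V=17.6963[hold]; j=1 S=83.2459 intr=0.0000 cont=6.3532 V=6.3532[hold]  S*(1)=-
k=0: j=0 S=67.7800 intr=1.0600 cont=12.3078 V=12.3078[hold]  S*(0)=-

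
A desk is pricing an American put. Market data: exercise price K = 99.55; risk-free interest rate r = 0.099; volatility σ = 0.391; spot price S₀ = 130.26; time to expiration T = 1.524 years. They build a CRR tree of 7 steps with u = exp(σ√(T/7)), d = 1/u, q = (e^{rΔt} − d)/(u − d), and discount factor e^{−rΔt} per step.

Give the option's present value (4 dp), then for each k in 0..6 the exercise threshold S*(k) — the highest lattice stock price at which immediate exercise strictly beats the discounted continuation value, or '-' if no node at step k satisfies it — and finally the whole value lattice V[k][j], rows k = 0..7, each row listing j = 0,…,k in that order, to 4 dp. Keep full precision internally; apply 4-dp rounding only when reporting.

price = 5.8677
boundary = - - - - 62.7885 75.3551 62.7885
tree:
5.8677
9.7697 2.4255
15.8050 4.4750 0.5896
24.6629 8.0963 1.2393 0.0000
36.7615 14.2644 2.6051 0.0000 0.0000
47.2324 24.1949 5.4759 0.0000 0.0000 0.0000
55.9572 36.7615 11.5104 0.0000 0.0000 0.0000 0.0000
63.2270 47.2324 24.1949 0.0000 0.0000 0.0000 0.0000 0.0000

Δt=0.21771  u=1.20014  d=0.83323  q=0.51390  discount=0.97868
step 7 (expiry): payoffs max(K−S,0) = 63.2270 47.2324 24.1949 0.0000 0.0000 0.0000 0.0000 0.0000
step 6: (k=6,j=0): S=43.5928, (K−S)⁺=55.9572, hold=53.8345 ⇒ V=55.9572 exercise | (k=6,j=1): S=62.7885, (K−S)⁺=36.7615, hold=34.6388 ⇒ V=36.7615 exercise | (k=6,j=2): S=90.4369, (K−S)⁺=9.1131, hold=11.5104 ⇒ V=11.5104 continue | (k=6,j=3): S=130.2600, (K−S)⁺=0.0000, hold=0.0000 ⇒ V=0.0000 continue | (k=6,j=4): S=187.6189, (K−S)⁺=0.0000, hold=0.0000 ⇒ V=0.0000 continue | (k=6,j=5): S=270.2352, (K−S)⁺=0.0000, hold=0.0000 ⇒ V=0.0000 continue | (k=6,j=6): S=389.2309, (K−S)⁺=0.0000, hold=0.0000 ⇒ V=0.0000 continue  boundary S*=62.7885
step 5: (k=5,j=0): S=52.3176, (K−S)⁺=47.2324, hold=45.1097 ⇒ V=47.2324 exercise | (k=5,j=1): S=75.3551, (K−S)⁺=24.1949, hold=23.2778 ⇒ V=24.1949 exercise | (k=5,j=2): S=108.5371, (K−S)⁺=0.0000, hold=5.4759 ⇒ V=5.4759 continue | (k=5,j=3): S=156.3305, (K−S)⁺=0.0000, hold=0.0000 ⇒ V=0.0000 continue | (k=5,j=4): S=225.1693, (K−S)⁺=0.0000, hold=0.0000 ⇒ V=0.0000 continue | (k=5,j=5): S=324.3207, (K−S)⁺=0.0000, hold=0.0000 ⇒ V=0.0000 continue  boundary S*=75.3551
step 4: (k=4,j=0): S=62.7885, (K−S)⁺=36.7615, hold=34.6388 ⇒ V=36.7615 exercise | (k=4,j=1): S=90.4369, (K−S)⁺=9.1131, hold=14.2644 ⇒ V=14.2644 continue | (k=4,j=2): S=130.2600, (K−S)⁺=0.0000, hold=2.6051 ⇒ V=2.6051 continue | (k=4,j=3): S=187.6189, (K−S)⁺=0.0000, hold=0.0000 ⇒ V=0.0000 continue | (k=4,j=4): S=270.2352, (K−S)⁺=0.0000, hold=0.0000 ⇒ V=0.0000 continue  boundary S*=62.7885
step 3: (k=3,j=0): S=75.3551, (K−S)⁺=24.1949, hold=24.6629 ⇒ V=24.6629 continue | (k=3,j=1): S=108.5371, (K−S)⁺=0.0000, hold=8.0963 ⇒ V=8.0963 continue | (k=3,j=2): S=156.3305, (K−S)⁺=0.0000, hold=1.2393 ⇒ V=1.2393 continue | (k=3,j=3): S=225.1693, (K−S)⁺=0.0000, hold=0.0000 ⇒ V=0.0000 continue  boundary S*=-
step 2: (k=2,j=0): S=90.4369, (K−S)⁺=9.1131, hold=15.8050 ⇒ V=15.8050 continue | (k=2,j=1): S=130.2600, (K−S)⁺=0.0000, hold=4.4750 ⇒ V=4.4750 continue | (k=2,j=2): S=187.6189, (K−S)⁺=0.0000, hold=0.5896 ⇒ V=0.5896 continue  boundary S*=-
step 1: (k=1,j=0): S=108.5371, (K−S)⁺=0.0000, hold=9.7697 ⇒ V=9.7697 continue | (k=1,j=1): S=156.3305, (K−S)⁺=0.0000, hold=2.4255 ⇒ V=2.4255 continue  boundary S*=-
step 0: (k=0,j=0): S=130.2600, (K−S)⁺=0.0000, hold=5.8677 ⇒ V=5.8677 continue  boundary S*=-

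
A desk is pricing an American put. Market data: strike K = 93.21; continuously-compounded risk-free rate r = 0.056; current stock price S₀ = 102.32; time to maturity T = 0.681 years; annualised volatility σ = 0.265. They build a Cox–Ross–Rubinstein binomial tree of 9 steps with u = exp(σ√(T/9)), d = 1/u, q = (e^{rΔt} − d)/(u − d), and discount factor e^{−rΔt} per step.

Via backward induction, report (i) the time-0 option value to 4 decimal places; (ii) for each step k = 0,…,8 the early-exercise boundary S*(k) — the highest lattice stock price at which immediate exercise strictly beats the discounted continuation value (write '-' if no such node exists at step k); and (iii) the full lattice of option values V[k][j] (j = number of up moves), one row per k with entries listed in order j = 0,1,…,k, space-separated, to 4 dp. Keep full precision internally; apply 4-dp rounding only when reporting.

price = 3.6265
boundary = - - - - 76.4414 71.0675 76.4414 82.2218 76.4414
tree:
3.6265
5.5709 1.7950
8.3243 2.9812 0.6742
12.0413 4.8350 1.2311 0.1467
16.7686 7.6155 2.2132 0.3012 0.0000
22.1425 11.5643 3.8983 0.6183 0.0000 0.0000
27.1387 16.7686 6.6778 1.2695 0.0000 0.0000 0.0000
31.7836 22.1425 10.9882 2.6066 0.0000 0.0000 0.0000 0.0000
36.1020 27.1387 16.7686 5.3518 0.0000 0.0000 0.0000 0.0000 0.0000
40.1168 31.7836 22.1425 10.9882 0.0000 0.0000 0.0000 0.0000 0.0000 0.0000

Δt=0.07567  u=1.07562  d=0.92970  q=0.51088  discount=0.99577
step 9 (expiry): payoffs max(K−S,0) = 40.1168 31.7836 22.1425 10.9882 0.0000 0.0000 0.0000 0.0000 0.0000 0.0000
step 8: (k=8,j=0): S=57.1080, (K−S)⁺=36.1020, hold=35.7079 ⇒ V=36.1020 exercise | (k=8,j=1): S=66.0713, (K−S)⁺=27.1387, hold=26.7446 ⇒ V=27.1387 exercise | (k=8,j=2): S=76.4414, (K−S)⁺=16.7686, hold=16.3744 ⇒ V=16.7686 exercise | (k=8,j=3): S=88.4392, (K−S)⁺=4.7708, hold=5.3518 ⇒ V=5.3518 continue | (k=8,j=4): S=102.3200, (K−S)⁺=0.0000, hold=0.0000 ⇒ V=0.0000 continue | (k=8,j=5): S=118.3795, (K−S)⁺=0.0000, hold=0.0000 ⇒ V=0.0000 continue | (k=8,j=6): S=136.9595, (K−S)⁺=0.0000, hold=0.0000 ⇒ V=0.0000 continue | (k=8,j=7): S=158.4558, (K−S)⁺=0.0000, hold=0.0000 ⇒ V=0.0000 continue | (k=8,j=8): S=183.3260, (K−S)⁺=0.0000, hold=0.0000 ⇒ V=0.0000 continue  boundary S*=76.4414
step 7: (k=7,j=0): S=61.4264, (K−S)⁺=31.7836, hold=31.3895 ⇒ V=31.7836 exercise | (k=7,j=1): S=71.0675, (K−S)⁺=22.1425, hold=21.7484 ⇒ V=22.1425 exercise | (k=7,j=2): S=82.2218, (K−S)⁺=10.9882, hold=10.8897 ⇒ V=10.9882 exercise | (k=7,j=3): S=95.1267, (K−S)⁺=0.0000, hold=2.6066 ⇒ V=2.6066 continue | (k=7,j=4): S=110.0572, (K−S)⁺=0.0000, hold=0.0000 ⇒ V=0.0000 continue | (k=7,j=5): S=127.3310, (K−S)⁺=0.0000, hold=0.0000 ⇒ V=0.0000 continue | (k=7,j=6): S=147.3161, (K−S)⁺=0.0000, hold=0.0000 ⇒ V=0.0000 continue | (k=7,j=7): S=170.4378, (K−S)⁺=0.0000, hold=0.0000 ⇒ V=0.0000 continue  boundary S*=82.2218
step 6: (k=6,j=0): S=66.0713, (K−S)⁺=27.1387, hold=26.7446 ⇒ V=27.1387 exercise | (k=6,j=1): S=76.4414, (K−S)⁺=16.7686, hold=16.3744 ⇒ V=16.7686 exercise | (k=6,j=2): S=88.4392, (K−S)⁺=4.7708, hold=6.6778 ⇒ V=6.6778 continue | (k=6,j=3): S=102.3200, (K−S)⁺=0.0000, hold=1.2695 ⇒ V=1.2695 continue | (k=6,j=4): S=118.3795, (K−S)⁺=0.0000, hold=0.0000 ⇒ V=0.0000 continue | (k=6,j=5): S=136.9595, (K−S)⁺=0.0000, hold=0.0000 ⇒ V=0.0000 continue | (k=6,j=6): S=158.4558, (K−S)⁺=0.0000, hold=0.0000 ⇒ V=0.0000 continue  boundary S*=76.4414
step 5: (k=5,j=0): S=71.0675, (K−S)⁺=22.1425, hold=21.7484 ⇒ V=22.1425 exercise | (k=5,j=1): S=82.2218, (K−S)⁺=10.9882, hold=11.5643 ⇒ V=11.5643 continue | (k=5,j=2): S=95.1267, (K−S)⁺=0.0000, hold=3.8983 ⇒ V=3.8983 continue | (k=5,j=3): S=110.0572, (K−S)⁺=0.0000, hold=0.6183 ⇒ V=0.6183 continue | (k=5,j=4): S=127.3310, (K−S)⁺=0.0000, hold=0.0000 ⇒ V=0.0000 continue | (k=5,j=5): S=147.3161, (K−S)⁺=0.0000, hold=0.0000 ⇒ V=0.0000 continue  boundary S*=71.0675
step 4: (k=4,j=0): S=76.4414, (K−S)⁺=16.7686, hold=16.6675 ⇒ V=16.7686 exercise | (k=4,j=1): S=88.4392, (K−S)⁺=4.7708, hold=7.6155 ⇒ V=7.6155 continue | (k=4,j=2): S=102.3200, (K−S)⁺=0.0000, hold=2.2132 ⇒ V=2.2132 continue | (k=4,j=3): S=118.3795, (K−S)⁺=0.0000, hold=0.3012 ⇒ V=0.3012 continue | (k=4,j=4): S=136.9595, (K−S)⁺=0.0000, hold=0.0000 ⇒ V=0.0000 continue  boundary S*=76.4414
step 3: (k=3,j=0): S=82.2218, (K−S)⁺=10.9882, hold=12.0413 ⇒ V=12.0413 continue | (k=3,j=1): S=95.1267, (K−S)⁺=0.0000, hold=4.8350 ⇒ V=4.8350 continue | (k=3,j=2): S=110.0572, (K−S)⁺=0.0000, hold=1.2311 ⇒ V=1.2311 continue | (k=3,j=3): S=127.3310, (K−S)⁺=0.0000, hold=0.1467 ⇒ V=0.1467 continue  boundary S*=-
step 2: (k=2,j=0): S=88.4392, (K−S)⁺=4.7708, hold=8.3243 ⇒ V=8.3243 continue | (k=2,j=1): S=102.3200, (K−S)⁺=0.0000, hold=2.9812 ⇒ V=2.9812 continue | (k=2,j=2): S=118.3795, (K−S)⁺=0.0000, hold=0.6742 ⇒ V=0.6742 continue  boundary S*=-
step 1: (k=1,j=0): S=95.1267, (K−S)⁺=0.0000, hold=5.5709 ⇒ V=5.5709 continue | (k=1,j=1): S=110.0572, (K−S)⁺=0.0000, hold=1.7950 ⇒ V=1.7950 continue  boundary S*=-
step 0: (k=0,j=0): S=102.3200, (K−S)⁺=0.0000, hold=3.6265 ⇒ V=3.6265 continue  boundary S*=-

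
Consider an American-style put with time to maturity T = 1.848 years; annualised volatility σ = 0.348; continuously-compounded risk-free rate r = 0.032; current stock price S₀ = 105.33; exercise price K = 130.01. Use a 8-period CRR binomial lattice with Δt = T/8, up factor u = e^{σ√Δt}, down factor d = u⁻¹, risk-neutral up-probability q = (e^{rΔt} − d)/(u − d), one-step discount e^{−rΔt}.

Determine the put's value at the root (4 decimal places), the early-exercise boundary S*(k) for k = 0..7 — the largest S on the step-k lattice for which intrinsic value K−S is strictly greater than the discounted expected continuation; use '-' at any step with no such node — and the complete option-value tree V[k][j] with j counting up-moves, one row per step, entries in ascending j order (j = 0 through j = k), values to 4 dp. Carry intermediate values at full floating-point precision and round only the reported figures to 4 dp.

params: Δt=0.23100 u=1.18206 d=0.84598 q=0.48036 e^(-rΔt)=0.99264
t_8 payoffs: 102.3762 91.3983 76.0594 54.6269 24.6800 0.0000 0.0000 0.0000 0.0000
t_7: node(7,0) S=32.6648 payoff=97.3452 vs cont=96.3878 → 97.3452 [stop]  node(7,1) S=45.6412 payoff=84.3688 vs cont=83.4113 → 84.3688 [stop]  node(7,2) S=63.7728 payoff=66.2372 vs cont=65.2797 → 66.2372 [stop]  node(7,3) S=89.1073 payoff=40.9027 vs cont=39.9452 → 40.9027 [stop]  node(7,4) S=124.5062 payoff=5.5038 vs cont=12.7303 → 12.7303 [wait]  node(7,5) S=173.9678 payoff=0.0000 vs cont=0.0000 → 0.0000 [wait]  node(7,6) S=243.0787 payoff=0.0000 vs cont=0.0000 → 0.0000 [wait]  node(7,7) S=339.6446 payoff=0.0000 vs cont=0.0000 → 0.0000 [wait]  ⇒ S*(7)=89.1073
t_6: node(6,0) S=38.6117 payoff=91.3983 vs cont=90.4409 → 91.3983 [stop]  node(6,1) S=53.9506 payoff=76.0594 vs cont=75.1019 → 76.0594 [stop]  node(6,2) S=75.3831 payoff=54.6269 vs cont=53.6694 → 54.6269 [stop]  node(6,3) S=105.3300 payoff=24.6800 vs cont=27.1683 → 27.1683 [wait]  node(6,4) S=147.1736 payoff=0.0000 vs cont=6.5665 → 6.5665 [wait]  node(6,5) S=205.6401 payoff=0.0000 vs cont=0.0000 → 0.0000 [wait]  node(6,6) S=287.3332 payoff=0.0000 vs cont=0.0000 → 0.0000 [wait]  ⇒ S*(6)=75.3831
t_5: node(5,0) S=45.6412 payoff=84.3688 vs cont=83.4113 → 84.3688 [stop]  node(5,1) S=63.7728 payoff=66.2372 vs cont=65.2797 → 66.2372 [stop]  node(5,2) S=89.1073 payoff=40.9027 vs cont=41.1317 → 41.1317 [wait]  node(5,3) S=124.5062 payoff=5.5038 vs cont=17.1448 → 17.1448 [wait]  node(5,4) S=173.9678 payoff=0.0000 vs cont=3.3871 → 3.3871 [wait]  node(5,5) S=243.0787 payoff=0.0000 vs cont=0.0000 → 0.0000 [wait]  ⇒ S*(5)=63.7728
t_4: node(4,0) S=53.9506 payoff=76.0594 vs cont=75.1019 → 76.0594 [stop]  node(4,1) S=75.3831 payoff=54.6269 vs cont=53.7786 → 54.6269 [stop]  node(4,2) S=105.3300 payoff=24.6800 vs cont=29.3913 → 29.3913 [wait]  node(4,3) S=147.1736 payoff=0.0000 vs cont=10.4585 → 10.4585 [wait]  node(4,4) S=205.6401 payoff=0.0000 vs cont=1.7471 → 1.7471 [wait]  ⇒ S*(4)=75.3831
t_3: node(3,0) S=63.7728 payoff=66.2372 vs cont=65.2797 → 66.2372 [stop]  node(3,1) S=89.1073 payoff=40.9027 vs cont=42.1917 → 42.1917 [wait]  node(3,2) S=124.5062 payoff=5.5038 vs cont=20.1473 → 20.1473 [wait]  node(3,3) S=173.9678 payoff=0.0000 vs cont=6.2277 → 6.2277 [wait]  ⇒ S*(3)=63.7728
t_2: node(2,0) S=75.3831 payoff=54.6269 vs cont=54.2840 → 54.6269 [stop]  node(2,1) S=105.3300 payoff=24.6800 vs cont=31.3697 → 31.3697 [wait]  node(2,2) S=147.1736 payoff=0.0000 vs cont=13.3618 → 13.3618 [wait]  ⇒ S*(2)=75.3831
t_1: node(1,0) S=89.1073 payoff=40.9027 vs cont=43.1350 → 43.1350 [wait]  node(1,1) S=124.5062 payoff=5.5038 vs cont=22.5521 → 22.5521 [wait]  ⇒ S*(1)=-
t_0: node(0,0) S=105.3300 payoff=24.6800 vs cont=33.0030 → 33.0030 [wait]  ⇒ S*(0)=-

price = 33.0030
boundary = - - 75.3831 63.7728 75.3831 63.7728 75.3831 89.1073
tree:
33.0030
43.1350 22.5521
54.6269 31.3697 13.3618
66.2372 42.1917 20.1473 6.2277
76.0594 54.6269 29.3913 10.4585 1.7471
84.3688 66.2372 41.1317 17.1448 3.3871 0.0000
91.3983 76.0594 54.6269 27.1683 6.5665 0.0000 0.0000
97.3452 84.3688 66.2372 40.9027 12.7303 0.0000 0.0000 0.0000
102.3762 91.3983 76.0594 54.6269 24.6800 0.0000 0.0000 0.0000 0.0000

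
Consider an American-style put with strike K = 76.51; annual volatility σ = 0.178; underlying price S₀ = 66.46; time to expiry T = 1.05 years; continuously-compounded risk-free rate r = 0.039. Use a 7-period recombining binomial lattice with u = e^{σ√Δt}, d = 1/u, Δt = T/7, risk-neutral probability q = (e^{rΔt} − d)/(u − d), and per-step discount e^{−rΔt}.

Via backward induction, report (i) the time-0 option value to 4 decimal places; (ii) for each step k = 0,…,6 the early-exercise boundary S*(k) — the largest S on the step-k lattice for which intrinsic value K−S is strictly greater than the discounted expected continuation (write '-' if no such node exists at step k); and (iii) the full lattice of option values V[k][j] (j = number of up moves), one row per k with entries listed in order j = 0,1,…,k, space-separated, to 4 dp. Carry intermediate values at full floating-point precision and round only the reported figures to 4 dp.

params: Δt=0.15000 u=1.07137 d=0.93338 q=0.52529 e^(-rΔt)=0.99417
t_7 payoffs: 35.4914 29.4273 22.4668 14.4773 5.3067 0.0000 0.0000 0.0000
t_6: node(6,0) S=43.9462 payoff=32.5638 vs cont=32.1175 → 32.5638 [stop]  node(6,1) S=50.4430 payoff=26.0670 vs cont=25.6207 → 26.0670 [stop]  node(6,2) S=57.9003 payoff=18.6097 vs cont=18.1635 → 18.6097 [stop]  node(6,3) S=66.4600 payoff=10.0500 vs cont=9.6037 → 10.0500 [stop]  node(6,4) S=76.2852 payoff=0.2248 vs cont=2.5044 → 2.5044 [wait]  node(6,5) S=87.5628 payoff=0.0000 vs cont=0.0000 → 0.0000 [wait]  node(6,6) S=100.5078 payoff=0.0000 vs cont=0.0000 → 0.0000 [wait]  ⇒ S*(6)=66.4600
t_5: node(5,0) S=47.0827 payoff=29.4273 vs cont=28.9811 → 29.4273 [stop]  node(5,1) S=54.0432 payoff=22.4668 vs cont=22.0206 → 22.4668 [stop]  node(5,2) S=62.0327 payoff=14.4773 vs cont=14.0311 → 14.4773 [stop]  node(5,3) S=71.2033 payoff=5.3067 vs cont=6.0509 → 6.0509 [wait]  node(5,4) S=81.7297 payoff=0.0000 vs cont=1.1819 → 1.1819 [wait]  node(5,5) S=93.8123 payoff=0.0000 vs cont=0.0000 → 0.0000 [wait]  ⇒ S*(5)=62.0327
t_4: node(4,0) S=50.4430 payoff=26.0670 vs cont=25.6207 → 26.0670 [stop]  node(4,1) S=57.9003 payoff=18.6097 vs cont=18.1635 → 18.6097 [stop]  node(4,2) S=66.4600 payoff=10.0500 vs cont=9.9924 → 10.0500 [stop]  node(4,3) S=76.2852 payoff=0.2248 vs cont=3.4729 → 3.4729 [wait]  node(4,4) S=87.5628 payoff=0.0000 vs cont=0.5578 → 0.5578 [wait]  ⇒ S*(4)=66.4600
t_3: node(3,0) S=54.0432 payoff=22.4668 vs cont=22.0206 → 22.4668 [stop]  node(3,1) S=62.0327 payoff=14.4773 vs cont=14.0311 → 14.4773 [stop]  node(3,2) S=71.2033 payoff=5.3067 vs cont=6.5566 → 6.5566 [wait]  node(3,3) S=81.7297 payoff=0.0000 vs cont=1.9303 → 1.9303 [wait]  ⇒ S*(3)=62.0327
t_2: node(2,0) S=57.9003 payoff=18.6097 vs cont=18.1635 → 18.6097 [stop]  node(2,1) S=66.4600 payoff=10.0500 vs cont=10.2565 → 10.2565 [wait]  node(2,2) S=76.2852 payoff=0.2248 vs cont=4.1024 → 4.1024 [wait]  ⇒ S*(2)=57.9003
t_1: node(1,0) S=62.0327 payoff=14.4773 vs cont=14.1389 → 14.4773 [stop]  node(1,1) S=71.2033 payoff=5.3067 vs cont=6.9828 → 6.9828 [wait]  ⇒ S*(1)=62.0327
t_0: node(0,0) S=66.4600 payoff=10.0500 vs cont=10.4790 → 10.4790 [wait]  ⇒ S*(0)=-

price = 10.4790
boundary = - 62.0327 57.9003 62.0327 66.4600 62.0327 66.4600
tree:
10.4790
14.4773 6.9828
18.6097 10.2565 4.1024
22.4668 14.4773 6.5566 1.9303
26.0670 18.6097 10.0500 3.4729 0.5578
29.4273 22.4668 14.4773 6.0509 1.1819 0.0000
32.5638 26.0670 18.6097 10.0500 2.5044 0.0000 0.0000
35.4914 29.4273 22.4668 14.4773 5.3067 0.0000 0.0000 0.0000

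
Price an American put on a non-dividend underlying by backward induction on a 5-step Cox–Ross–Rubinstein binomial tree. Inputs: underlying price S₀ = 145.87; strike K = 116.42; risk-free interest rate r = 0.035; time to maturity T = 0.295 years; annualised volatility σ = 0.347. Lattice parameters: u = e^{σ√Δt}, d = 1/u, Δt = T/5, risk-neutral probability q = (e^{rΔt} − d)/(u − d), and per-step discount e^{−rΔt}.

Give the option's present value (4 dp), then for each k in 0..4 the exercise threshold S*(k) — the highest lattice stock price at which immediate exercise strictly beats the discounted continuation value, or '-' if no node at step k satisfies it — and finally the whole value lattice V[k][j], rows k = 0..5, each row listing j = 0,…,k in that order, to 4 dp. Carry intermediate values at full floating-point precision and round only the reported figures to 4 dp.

price = 1.2267
boundary = - - - - 104.1229
tree:
1.2267
2.2144 0.2088
3.9643 0.4111 0.0000
7.0257 0.8097 0.0000 0.0000
12.2971 1.5946 0.0000 0.0000 0.0000
20.7135 3.1405 0.0000 0.0000 0.0000 0.0000

params: Δt=0.05900 u=1.08794 d=0.91917 q=0.49119 e^(-rΔt)=0.99794
t_5 payoffs: 20.7135 3.1405 0.0000 0.0000 0.0000 0.0000
t_4: node(4,0) S=104.1229 payoff=12.2971 vs cont=12.0570 → 12.2971 [stop]  node(4,1) S=123.2412 payoff=0.0000 vs cont=1.5946 → 1.5946 [wait]  node(4,2) S=145.8700 payoff=0.0000 vs cont=0.0000 → 0.0000 [wait]  node(4,3) S=172.6537 payoff=0.0000 vs cont=0.0000 → 0.0000 [wait]  node(4,4) S=204.3552 payoff=0.0000 vs cont=0.0000 → 0.0000 [wait]  ⇒ S*(4)=104.1229
t_3: node(3,0) S=113.2795 payoff=3.1405 vs cont=7.0257 → 7.0257 [wait]  node(3,1) S=134.0791 payoff=0.0000 vs cont=0.8097 → 0.8097 [wait]  node(3,2) S=158.6978 payoff=0.0000 vs cont=0.0000 → 0.0000 [wait]  node(3,3) S=187.8369 payoff=0.0000 vs cont=0.0000 → 0.0000 [wait]  ⇒ S*(3)=-
t_2: node(2,0) S=123.2412 payoff=0.0000 vs cont=3.9643 → 3.9643 [wait]  node(2,1) S=145.8700 payoff=0.0000 vs cont=0.4111 → 0.4111 [wait]  node(2,2) S=172.6537 payoff=0.0000 vs cont=0.0000 → 0.0000 [wait]  ⇒ S*(2)=-
t_1: node(1,0) S=134.0791 payoff=0.0000 vs cont=2.2144 → 2.2144 [wait]  node(1,1) S=158.6978 payoff=0.0000 vs cont=0.2088 → 0.2088 [wait]  ⇒ S*(1)=-
t_0: node(0,0) S=145.8700 payoff=0.0000 vs cont=1.2267 → 1.2267 [wait]  ⇒ S*(0)=-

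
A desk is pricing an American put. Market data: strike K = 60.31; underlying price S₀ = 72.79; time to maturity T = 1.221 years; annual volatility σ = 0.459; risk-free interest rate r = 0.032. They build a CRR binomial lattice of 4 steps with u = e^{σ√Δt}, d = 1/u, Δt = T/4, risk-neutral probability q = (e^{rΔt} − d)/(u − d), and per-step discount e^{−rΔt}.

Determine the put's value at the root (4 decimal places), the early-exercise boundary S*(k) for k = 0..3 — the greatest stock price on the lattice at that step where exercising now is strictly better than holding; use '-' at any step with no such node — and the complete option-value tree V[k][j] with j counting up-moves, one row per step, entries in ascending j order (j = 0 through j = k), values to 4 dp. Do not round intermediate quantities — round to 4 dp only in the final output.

params: Δt=0.30525 u=1.28865 d=0.77601 q=0.45609 e^(-rΔt)=0.99028
t_4 payoffs: 33.9144 16.4769 0.0000 0.0000 0.0000
t_3: node(3,0) S=34.0147 payoff=26.2953 vs cont=25.7090 → 26.2953 [stop]  node(3,1) S=56.4855 payoff=3.8245 vs cont=8.8749 → 8.8749 [wait]  node(3,2) S=93.8008 payoff=0.0000 vs cont=0.0000 → 0.0000 [wait]  node(3,3) S=155.7673 payoff=0.0000 vs cont=0.0000 → 0.0000 [wait]  ⇒ S*(3)=34.0147
t_2: node(2,0) S=43.8331 payoff=16.4769 vs cont=18.1717 → 18.1717 [wait]  node(2,1) S=72.7900 payoff=0.0000 vs cont=4.7803 → 4.7803 [wait]  node(2,2) S=120.8764 payoff=0.0000 vs cont=0.0000 → 0.0000 [wait]  ⇒ S*(2)=-
t_1: node(1,0) S=56.4855 payoff=3.8245 vs cont=11.9468 → 11.9468 [wait]  node(1,1) S=93.8008 payoff=0.0000 vs cont=2.5748 → 2.5748 [wait]  ⇒ S*(1)=-
t_0: node(0,0) S=72.7900 payoff=0.0000 vs cont=7.5978 → 7.5978 [wait]  ⇒ S*(0)=-

price = 7.5978
boundary = - - - 34.0147
tree:
7.5978
11.9468 2.5748
18.1717 4.7803 0.0000
26.2953 8.8749 0.0000 0.0000
33.9144 16.4769 0.0000 0.0000 0.0000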